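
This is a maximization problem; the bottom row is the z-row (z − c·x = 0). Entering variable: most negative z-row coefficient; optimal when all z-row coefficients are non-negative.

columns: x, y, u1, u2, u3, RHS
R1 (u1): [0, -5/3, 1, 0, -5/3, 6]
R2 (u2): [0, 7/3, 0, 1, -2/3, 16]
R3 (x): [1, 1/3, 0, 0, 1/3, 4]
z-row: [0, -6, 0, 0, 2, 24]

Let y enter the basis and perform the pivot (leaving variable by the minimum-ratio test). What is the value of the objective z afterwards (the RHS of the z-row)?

456/7

Ratio test on column y — row 1: entry -5/3 ≤ 0; row 2: 16/(7/3) = 48/7; row 3: 4/(1/3) = 12. Minimum is 48/7 at row 2 (u2 leaves); pivot element 7/3.
Pivot on row 2; the z-row RHS becomes 24 − (-6)·(48/7) = 456/7.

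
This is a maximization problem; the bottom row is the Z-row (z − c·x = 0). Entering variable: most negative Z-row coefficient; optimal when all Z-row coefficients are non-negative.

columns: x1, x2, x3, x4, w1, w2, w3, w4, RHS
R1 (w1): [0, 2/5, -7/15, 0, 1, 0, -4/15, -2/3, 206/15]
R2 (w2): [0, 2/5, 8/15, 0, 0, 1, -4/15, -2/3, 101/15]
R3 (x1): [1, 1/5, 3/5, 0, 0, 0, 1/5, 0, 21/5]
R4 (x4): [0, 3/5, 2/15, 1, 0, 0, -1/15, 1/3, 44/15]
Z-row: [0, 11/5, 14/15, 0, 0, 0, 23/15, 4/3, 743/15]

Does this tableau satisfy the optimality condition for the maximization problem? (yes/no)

yes

Every Z-row coefficient is ≥ 0, so the tableau is optimal.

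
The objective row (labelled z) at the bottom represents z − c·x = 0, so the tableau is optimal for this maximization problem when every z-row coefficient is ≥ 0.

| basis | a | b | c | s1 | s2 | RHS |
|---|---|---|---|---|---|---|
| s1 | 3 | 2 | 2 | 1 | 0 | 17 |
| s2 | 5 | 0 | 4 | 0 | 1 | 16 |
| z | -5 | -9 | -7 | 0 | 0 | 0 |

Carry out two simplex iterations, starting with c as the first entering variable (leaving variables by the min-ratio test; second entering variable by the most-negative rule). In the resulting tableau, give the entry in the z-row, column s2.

Ratio test on column c — row 1: 17/2 = 17/2; row 2: 16/4 = 4. Minimum is 4 at row 2 (s2 leaves); pivot element 4.
Divide row 2 by 4; eliminate column c from the other rows.
Second iteration: most negative z-row entry is -9 in column b, so b enters.
Ratio test on column b — row 1: 9/2 = 9/2; row 2: entry 0 ≤ 0. Minimum is 9/2 at row 1 (s1 leaves); pivot element 2.
Divide row 1 by 2; eliminate column b from the other rows.
After both pivots, the entry at the z-row, column s2 is -1/2.

-1/2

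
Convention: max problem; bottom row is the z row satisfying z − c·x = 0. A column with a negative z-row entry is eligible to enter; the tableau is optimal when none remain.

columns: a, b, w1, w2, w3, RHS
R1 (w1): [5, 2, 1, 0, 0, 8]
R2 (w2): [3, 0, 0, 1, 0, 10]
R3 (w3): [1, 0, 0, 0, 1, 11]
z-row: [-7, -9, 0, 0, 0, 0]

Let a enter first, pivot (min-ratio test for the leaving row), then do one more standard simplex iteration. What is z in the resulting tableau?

Ratio test on column a — row 1: 8/5 = 8/5; row 2: 10/3 = 10/3; row 3: 11/1 = 11. Minimum is 8/5 at row 1 (w1 leaves); pivot element 5.
Pivot on row 1; the z-row RHS becomes 0 − (-7)·(8/5) = 56/5.
Next entering variable (most negative z-row entry -31/5): b.
Ratio test on column b — row 1: (8/5)/(2/5) = 4; row 2: entry -6/5 ≤ 0; row 3: entry -2/5 ≤ 0. Minimum is 4 at row 1 (a leaves); pivot element 2/5.
After the second pivot the z-row RHS is 56/5 − (-31/5)·4 = 36.

36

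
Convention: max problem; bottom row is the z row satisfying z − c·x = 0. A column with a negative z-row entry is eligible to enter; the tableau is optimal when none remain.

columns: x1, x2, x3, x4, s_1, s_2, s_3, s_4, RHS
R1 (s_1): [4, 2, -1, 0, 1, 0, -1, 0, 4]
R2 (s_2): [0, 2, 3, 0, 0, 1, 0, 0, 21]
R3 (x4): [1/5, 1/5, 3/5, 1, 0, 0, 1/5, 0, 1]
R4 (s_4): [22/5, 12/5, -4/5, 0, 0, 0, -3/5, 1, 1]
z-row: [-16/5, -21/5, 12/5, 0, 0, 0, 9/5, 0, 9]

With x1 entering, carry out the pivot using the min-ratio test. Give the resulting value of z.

107/11

Ratio test on column x1 — row 1: 4/4 = 1; row 2: entry 0 ≤ 0; row 3: 1/(1/5) = 5; row 4: 1/(22/5) = 5/22. Minimum is 5/22 at row 4 (s_4 leaves); pivot element 22/5.
Pivot on row 4; the z-row RHS becomes 9 − (-16/5)·(5/22) = 107/11.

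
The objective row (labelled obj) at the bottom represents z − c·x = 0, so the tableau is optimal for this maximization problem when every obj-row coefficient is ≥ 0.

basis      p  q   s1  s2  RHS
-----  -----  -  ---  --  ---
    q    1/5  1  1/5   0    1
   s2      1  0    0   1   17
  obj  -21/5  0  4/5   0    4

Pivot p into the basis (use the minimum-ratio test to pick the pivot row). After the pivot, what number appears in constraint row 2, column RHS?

12

Ratio test on column p — row 1: 1/(1/5) = 5; row 2: 17/1 = 17. Minimum is 5 at row 1 (q leaves); pivot element 1/5.
Divide row 1 by 1/5; eliminate column p from the other rows.
Row 2 update in column RHS: 17 − 1·5 = 12.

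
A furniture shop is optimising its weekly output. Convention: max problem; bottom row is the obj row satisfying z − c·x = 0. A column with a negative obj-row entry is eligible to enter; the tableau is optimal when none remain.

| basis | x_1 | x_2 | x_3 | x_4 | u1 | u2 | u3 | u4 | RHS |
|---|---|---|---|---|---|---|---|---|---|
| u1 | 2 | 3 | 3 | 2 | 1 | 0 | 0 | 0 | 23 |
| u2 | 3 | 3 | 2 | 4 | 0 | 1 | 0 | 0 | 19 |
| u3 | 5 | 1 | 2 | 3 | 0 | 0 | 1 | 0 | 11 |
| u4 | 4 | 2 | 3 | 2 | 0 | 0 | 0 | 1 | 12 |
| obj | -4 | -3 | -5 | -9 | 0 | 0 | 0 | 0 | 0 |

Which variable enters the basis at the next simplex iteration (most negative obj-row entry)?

x_4

Negative obj-row entries: x_1: -4, x_2: -3, x_3: -5, x_4: -9.
The most negative is -9 in column x_4, so x_4 enters.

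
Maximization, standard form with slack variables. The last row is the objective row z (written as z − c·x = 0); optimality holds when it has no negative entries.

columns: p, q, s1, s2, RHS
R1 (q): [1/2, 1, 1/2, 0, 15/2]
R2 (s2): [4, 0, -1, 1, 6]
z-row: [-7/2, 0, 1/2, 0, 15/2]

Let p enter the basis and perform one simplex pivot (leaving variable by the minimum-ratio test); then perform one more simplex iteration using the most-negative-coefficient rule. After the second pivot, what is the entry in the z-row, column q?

Ratio test on column p — row 1: (15/2)/(1/2) = 15; row 2: 6/4 = 3/2. Minimum is 3/2 at row 2 (s2 leaves); pivot element 4.
Divide row 2 by 4; eliminate column p from the other rows.
Second iteration: most negative z-row entry is -3/8 in column s1, so s1 enters.
Ratio test on column s1 — row 1: (27/4)/(5/8) = 54/5; row 2: entry -1/4 ≤ 0. Minimum is 54/5 at row 1 (q leaves); pivot element 5/8.
Divide row 1 by 5/8; eliminate column s1 from the other rows.
After both pivots, the entry at the z-row, column q is 3/5.

3/5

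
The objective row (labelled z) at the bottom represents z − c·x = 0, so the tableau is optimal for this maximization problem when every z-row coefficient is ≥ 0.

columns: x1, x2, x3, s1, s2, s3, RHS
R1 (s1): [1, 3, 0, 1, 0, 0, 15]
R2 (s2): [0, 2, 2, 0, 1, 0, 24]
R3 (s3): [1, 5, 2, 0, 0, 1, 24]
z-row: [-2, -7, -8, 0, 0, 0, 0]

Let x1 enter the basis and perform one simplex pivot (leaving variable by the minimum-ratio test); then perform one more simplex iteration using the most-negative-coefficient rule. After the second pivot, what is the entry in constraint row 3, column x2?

Ratio test on column x1 — row 1: 15/1 = 15; row 2: entry 0 ≤ 0; row 3: 24/1 = 24. Minimum is 15 at row 1 (s1 leaves); pivot element 1.
Divide row 1 by 1; eliminate column x1 from the other rows.
Second iteration: most negative z-row entry is -8 in column x3, so x3 enters.
Ratio test on column x3 — row 1: entry 0 ≤ 0; row 2: 24/2 = 12; row 3: 9/2 = 9/2. Minimum is 9/2 at row 3 (s3 leaves); pivot element 2.
Divide row 3 by 2; eliminate column x3 from the other rows.
After both pivots, the entry at constraint row 3, column x2 is 1.

1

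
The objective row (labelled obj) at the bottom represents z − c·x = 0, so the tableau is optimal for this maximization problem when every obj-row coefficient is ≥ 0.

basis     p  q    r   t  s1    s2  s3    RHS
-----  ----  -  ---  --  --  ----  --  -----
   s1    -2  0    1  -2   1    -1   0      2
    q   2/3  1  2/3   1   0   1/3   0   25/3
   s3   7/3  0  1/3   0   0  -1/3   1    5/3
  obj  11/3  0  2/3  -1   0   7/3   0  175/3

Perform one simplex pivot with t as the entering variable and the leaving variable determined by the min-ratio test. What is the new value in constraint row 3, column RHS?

Ratio test on column t — row 1: entry -2 ≤ 0; row 2: (25/3)/1 = 25/3; row 3: entry 0 ≤ 0. Minimum is 25/3 at row 2 (q leaves); pivot element 1.
Divide row 2 by 1; eliminate column t from the other rows.
Row 3 update in column RHS: 5/3 − 0·(25/3) = 5/3.

5/3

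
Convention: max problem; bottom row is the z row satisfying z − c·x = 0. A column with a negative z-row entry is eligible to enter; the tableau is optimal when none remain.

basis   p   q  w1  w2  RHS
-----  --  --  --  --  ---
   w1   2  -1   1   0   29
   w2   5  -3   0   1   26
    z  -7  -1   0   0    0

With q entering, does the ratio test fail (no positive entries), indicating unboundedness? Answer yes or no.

yes

Every constraint-row entry in column q is ≤ 0, so increasing q is unbounded.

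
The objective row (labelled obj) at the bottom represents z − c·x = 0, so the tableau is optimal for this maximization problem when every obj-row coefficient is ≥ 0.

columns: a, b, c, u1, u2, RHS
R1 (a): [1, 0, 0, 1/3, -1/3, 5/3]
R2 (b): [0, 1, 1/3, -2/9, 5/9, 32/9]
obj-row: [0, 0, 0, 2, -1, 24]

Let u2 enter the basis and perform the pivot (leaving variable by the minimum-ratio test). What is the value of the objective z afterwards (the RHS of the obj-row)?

Ratio test on column u2 — row 1: entry -1/3 ≤ 0; row 2: (32/9)/(5/9) = 32/5. Minimum is 32/5 at row 2 (b leaves); pivot element 5/9.
Pivot on row 2; the obj-row RHS becomes 24 − (-1)·(32/5) = 152/5.

152/5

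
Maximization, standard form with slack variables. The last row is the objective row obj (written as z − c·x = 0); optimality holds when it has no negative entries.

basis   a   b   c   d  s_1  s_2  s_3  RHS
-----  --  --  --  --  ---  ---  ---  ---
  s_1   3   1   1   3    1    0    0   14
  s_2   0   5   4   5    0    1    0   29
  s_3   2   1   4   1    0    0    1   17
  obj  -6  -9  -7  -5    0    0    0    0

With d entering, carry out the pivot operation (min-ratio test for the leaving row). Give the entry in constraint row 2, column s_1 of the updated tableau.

-5/3

Ratio test on column d — row 1: 14/3 = 14/3; row 2: 29/5 = 29/5; row 3: 17/1 = 17. Minimum is 14/3 at row 1 (s_1 leaves); pivot element 3.
Divide row 1 by 3; eliminate column d from the other rows.
Row 2 update in column s_1: 0 − 5·(1/3) = -5/3.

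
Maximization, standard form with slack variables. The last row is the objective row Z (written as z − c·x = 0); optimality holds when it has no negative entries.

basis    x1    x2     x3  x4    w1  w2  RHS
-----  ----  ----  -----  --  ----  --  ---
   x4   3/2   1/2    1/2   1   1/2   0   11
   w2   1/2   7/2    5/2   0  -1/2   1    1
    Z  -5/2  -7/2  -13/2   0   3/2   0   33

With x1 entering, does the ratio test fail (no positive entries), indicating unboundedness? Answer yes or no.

Column x1 has positive entries in row(s) 1, 2, so the ratio test bounds it — not unbounded.

no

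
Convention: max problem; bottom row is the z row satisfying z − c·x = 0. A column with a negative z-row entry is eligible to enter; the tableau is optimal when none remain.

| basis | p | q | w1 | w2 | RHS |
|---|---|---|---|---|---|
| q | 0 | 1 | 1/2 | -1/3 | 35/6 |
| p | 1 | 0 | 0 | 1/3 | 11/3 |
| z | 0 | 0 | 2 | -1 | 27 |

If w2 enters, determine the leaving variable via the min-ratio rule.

Column w2 entries and ratios — q: -1/3 ≤ 0, skip; p: (11/3)/(1/3) = 11.
Smallest ratio is 11 in the row of p, so p leaves.

p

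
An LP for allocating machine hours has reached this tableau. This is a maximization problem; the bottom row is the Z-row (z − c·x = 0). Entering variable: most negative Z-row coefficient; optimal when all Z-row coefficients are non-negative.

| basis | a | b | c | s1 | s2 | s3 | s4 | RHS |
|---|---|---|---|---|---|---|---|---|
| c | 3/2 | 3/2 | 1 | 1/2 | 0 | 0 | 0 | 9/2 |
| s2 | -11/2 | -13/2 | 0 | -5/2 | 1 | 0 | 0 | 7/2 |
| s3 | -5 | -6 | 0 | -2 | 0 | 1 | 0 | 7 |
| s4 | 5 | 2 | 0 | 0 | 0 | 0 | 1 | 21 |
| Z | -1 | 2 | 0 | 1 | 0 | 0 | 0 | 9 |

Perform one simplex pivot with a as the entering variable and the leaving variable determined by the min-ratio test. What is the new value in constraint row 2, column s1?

Ratio test on column a — row 1: (9/2)/(3/2) = 3; row 2: entry -11/2 ≤ 0; row 3: entry -5 ≤ 0; row 4: 21/5 = 21/5. Minimum is 3 at row 1 (c leaves); pivot element 3/2.
Divide row 1 by 3/2; eliminate column a from the other rows.
Row 2 update in column s1: -5/2 − (-11/2)·(1/3) = -2/3.

-2/3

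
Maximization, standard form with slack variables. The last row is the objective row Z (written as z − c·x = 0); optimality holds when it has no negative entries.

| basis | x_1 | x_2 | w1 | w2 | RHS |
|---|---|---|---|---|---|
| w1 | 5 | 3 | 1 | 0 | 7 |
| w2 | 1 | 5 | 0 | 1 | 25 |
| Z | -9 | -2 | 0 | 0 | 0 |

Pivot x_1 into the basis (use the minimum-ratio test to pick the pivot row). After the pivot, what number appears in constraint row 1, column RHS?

7/5

Ratio test on column x_1 — row 1: 7/5 = 7/5; row 2: 25/1 = 25. Minimum is 7/5 at row 1 (w1 leaves); pivot element 5.
Divide row 1 by 5; eliminate column x_1 from the other rows.
In the new row 1, the RHS entry is the old entry divided by the pivot: 7/5 = 7/5.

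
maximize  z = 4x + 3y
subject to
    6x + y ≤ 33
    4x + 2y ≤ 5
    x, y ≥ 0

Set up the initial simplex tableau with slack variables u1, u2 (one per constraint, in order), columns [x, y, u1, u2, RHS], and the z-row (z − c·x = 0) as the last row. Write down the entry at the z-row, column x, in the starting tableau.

-4

The z-row carries the negated objective coefficients: the x entry is -4.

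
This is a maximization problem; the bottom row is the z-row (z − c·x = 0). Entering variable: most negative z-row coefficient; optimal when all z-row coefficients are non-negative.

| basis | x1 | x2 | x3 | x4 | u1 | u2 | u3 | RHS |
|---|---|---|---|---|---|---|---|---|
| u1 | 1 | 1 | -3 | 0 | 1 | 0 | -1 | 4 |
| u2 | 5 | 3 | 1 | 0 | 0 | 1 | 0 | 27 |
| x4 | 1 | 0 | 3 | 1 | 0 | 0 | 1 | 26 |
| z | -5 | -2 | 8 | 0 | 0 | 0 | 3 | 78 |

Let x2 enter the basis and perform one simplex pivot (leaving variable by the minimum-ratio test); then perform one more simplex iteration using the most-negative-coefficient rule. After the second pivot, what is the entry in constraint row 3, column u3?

2

Ratio test on column x2 — row 1: 4/1 = 4; row 2: 27/3 = 9; row 3: entry 0 ≤ 0. Minimum is 4 at row 1 (u1 leaves); pivot element 1.
Divide row 1 by 1; eliminate column x2 from the other rows.
Second iteration: most negative z-row entry is -3 in column x1, so x1 enters.
Ratio test on column x1 — row 1: 4/1 = 4; row 2: 15/2 = 15/2; row 3: 26/1 = 26. Minimum is 4 at row 1 (x2 leaves); pivot element 1.
Divide row 1 by 1; eliminate column x1 from the other rows.
After both pivots, the entry at constraint row 3, column u3 is 2.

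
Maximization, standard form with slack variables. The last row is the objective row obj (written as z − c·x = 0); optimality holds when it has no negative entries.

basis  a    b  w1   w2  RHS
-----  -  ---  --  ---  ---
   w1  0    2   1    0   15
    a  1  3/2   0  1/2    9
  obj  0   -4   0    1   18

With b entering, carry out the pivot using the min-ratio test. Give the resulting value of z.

42

Ratio test on column b — row 1: 15/2 = 15/2; row 2: 9/(3/2) = 6. Minimum is 6 at row 2 (a leaves); pivot element 3/2.
Pivot on row 2; the obj-row RHS becomes 18 − (-4)·6 = 42.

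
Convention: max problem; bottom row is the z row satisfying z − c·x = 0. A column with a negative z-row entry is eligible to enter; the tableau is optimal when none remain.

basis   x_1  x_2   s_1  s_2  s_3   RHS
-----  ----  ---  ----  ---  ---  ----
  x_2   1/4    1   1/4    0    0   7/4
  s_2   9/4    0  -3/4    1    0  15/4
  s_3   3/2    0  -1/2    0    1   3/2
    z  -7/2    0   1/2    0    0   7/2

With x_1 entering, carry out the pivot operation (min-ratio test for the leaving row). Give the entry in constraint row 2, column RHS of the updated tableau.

Ratio test on column x_1 — row 1: (7/4)/(1/4) = 7; row 2: (15/4)/(9/4) = 5/3; row 3: (3/2)/(3/2) = 1. Minimum is 1 at row 3 (s_3 leaves); pivot element 3/2.
Divide row 3 by 3/2; eliminate column x_1 from the other rows.
Row 2 update in column RHS: 15/4 − (9/4)·1 = 3/2.

3/2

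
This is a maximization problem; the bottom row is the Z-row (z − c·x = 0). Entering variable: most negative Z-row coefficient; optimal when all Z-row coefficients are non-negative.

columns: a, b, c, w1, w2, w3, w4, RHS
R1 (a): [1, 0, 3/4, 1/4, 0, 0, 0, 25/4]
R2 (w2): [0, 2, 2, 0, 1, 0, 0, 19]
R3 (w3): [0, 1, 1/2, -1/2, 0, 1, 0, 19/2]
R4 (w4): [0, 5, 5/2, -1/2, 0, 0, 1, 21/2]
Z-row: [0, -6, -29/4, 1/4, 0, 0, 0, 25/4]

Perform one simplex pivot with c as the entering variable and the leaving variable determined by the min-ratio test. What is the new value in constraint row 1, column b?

-3/2

Ratio test on column c — row 1: (25/4)/(3/4) = 25/3; row 2: 19/2 = 19/2; row 3: (19/2)/(1/2) = 19; row 4: (21/2)/(5/2) = 21/5. Minimum is 21/5 at row 4 (w4 leaves); pivot element 5/2.
Divide row 4 by 5/2; eliminate column c from the other rows.
Row 1 update in column b: 0 − (3/4)·2 = -3/2.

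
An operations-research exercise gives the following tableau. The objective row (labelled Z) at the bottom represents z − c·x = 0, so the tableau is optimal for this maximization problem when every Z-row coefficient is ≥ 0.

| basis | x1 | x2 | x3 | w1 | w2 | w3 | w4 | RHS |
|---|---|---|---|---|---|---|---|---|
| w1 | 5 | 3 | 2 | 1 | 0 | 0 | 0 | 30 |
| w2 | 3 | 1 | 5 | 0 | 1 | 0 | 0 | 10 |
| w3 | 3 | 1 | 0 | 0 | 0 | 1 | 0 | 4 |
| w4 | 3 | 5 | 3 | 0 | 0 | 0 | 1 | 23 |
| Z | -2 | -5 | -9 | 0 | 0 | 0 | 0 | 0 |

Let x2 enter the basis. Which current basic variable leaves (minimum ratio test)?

w3

Column x2 entries and ratios — w1: 30/3 = 10; w2: 10/1 = 10; w3: 4/1 = 4; w4: 23/5 = 23/5.
Smallest ratio is 4 in the row of w3, so w3 leaves.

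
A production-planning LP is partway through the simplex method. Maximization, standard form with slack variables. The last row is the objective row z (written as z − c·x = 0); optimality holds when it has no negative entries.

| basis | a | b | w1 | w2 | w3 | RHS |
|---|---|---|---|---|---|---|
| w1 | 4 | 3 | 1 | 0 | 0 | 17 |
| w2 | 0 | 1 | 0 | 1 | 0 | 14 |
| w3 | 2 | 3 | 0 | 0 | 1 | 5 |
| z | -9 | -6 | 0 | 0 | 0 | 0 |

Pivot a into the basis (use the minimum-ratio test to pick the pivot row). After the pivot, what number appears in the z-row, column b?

15/2

Ratio test on column a — row 1: 17/4 = 17/4; row 2: entry 0 ≤ 0; row 3: 5/2 = 5/2. Minimum is 5/2 at row 3 (w3 leaves); pivot element 2.
Divide row 3 by 2; eliminate column a from the other rows.
z-row update in column b: -6 − (-9)·(3/2) = 15/2.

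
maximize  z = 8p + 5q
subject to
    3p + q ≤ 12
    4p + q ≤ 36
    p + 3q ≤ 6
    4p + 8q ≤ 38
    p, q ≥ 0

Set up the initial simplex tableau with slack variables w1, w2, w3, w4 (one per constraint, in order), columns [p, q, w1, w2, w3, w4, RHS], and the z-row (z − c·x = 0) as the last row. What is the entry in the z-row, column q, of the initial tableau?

-5

The z-row carries the negated objective coefficients: the q entry is -5.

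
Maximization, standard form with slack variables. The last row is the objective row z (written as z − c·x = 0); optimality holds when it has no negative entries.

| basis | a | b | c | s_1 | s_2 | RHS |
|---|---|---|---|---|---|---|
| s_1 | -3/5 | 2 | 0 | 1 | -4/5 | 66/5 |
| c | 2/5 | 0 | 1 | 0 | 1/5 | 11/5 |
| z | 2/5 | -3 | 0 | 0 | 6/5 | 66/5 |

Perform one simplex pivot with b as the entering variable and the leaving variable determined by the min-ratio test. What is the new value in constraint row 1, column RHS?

Ratio test on column b — row 1: (66/5)/2 = 33/5; row 2: entry 0 ≤ 0. Minimum is 33/5 at row 1 (s_1 leaves); pivot element 2.
Divide row 1 by 2; eliminate column b from the other rows.
In the new row 1, the RHS entry is the old entry divided by the pivot: (66/5)/2 = 33/5.

33/5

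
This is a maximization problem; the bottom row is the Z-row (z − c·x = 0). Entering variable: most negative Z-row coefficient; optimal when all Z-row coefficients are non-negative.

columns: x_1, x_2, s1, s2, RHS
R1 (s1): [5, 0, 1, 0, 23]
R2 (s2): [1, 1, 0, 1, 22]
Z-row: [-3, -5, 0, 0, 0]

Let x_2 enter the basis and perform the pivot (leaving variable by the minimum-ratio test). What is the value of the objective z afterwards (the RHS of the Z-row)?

Ratio test on column x_2 — row 1: entry 0 ≤ 0; row 2: 22/1 = 22. Minimum is 22 at row 2 (s2 leaves); pivot element 1.
Pivot on row 2; the Z-row RHS becomes 0 − (-5)·22 = 110.

110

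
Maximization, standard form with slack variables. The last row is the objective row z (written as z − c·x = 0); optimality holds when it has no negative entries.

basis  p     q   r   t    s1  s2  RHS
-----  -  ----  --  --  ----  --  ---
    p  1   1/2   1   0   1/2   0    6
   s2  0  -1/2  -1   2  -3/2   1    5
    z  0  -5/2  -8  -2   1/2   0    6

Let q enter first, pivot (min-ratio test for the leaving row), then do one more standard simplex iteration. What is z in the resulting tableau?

54

Ratio test on column q — row 1: 6/(1/2) = 12; row 2: entry -1/2 ≤ 0. Minimum is 12 at row 1 (p leaves); pivot element 1/2.
Pivot on row 1; the z-row RHS becomes 6 − (-5/2)·12 = 36.
Next entering variable (most negative z-row entry -3): r.
Ratio test on column r — row 1: 12/2 = 6; row 2: entry 0 ≤ 0. Minimum is 6 at row 1 (q leaves); pivot element 2.
After the second pivot the z-row RHS is 36 − (-3)·6 = 54.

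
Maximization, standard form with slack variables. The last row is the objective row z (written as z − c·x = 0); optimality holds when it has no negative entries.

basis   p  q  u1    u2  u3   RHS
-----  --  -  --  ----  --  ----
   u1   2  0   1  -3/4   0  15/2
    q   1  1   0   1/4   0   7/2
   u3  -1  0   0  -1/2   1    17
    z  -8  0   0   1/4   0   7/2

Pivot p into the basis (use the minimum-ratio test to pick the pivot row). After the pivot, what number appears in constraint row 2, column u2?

Ratio test on column p — row 1: (15/2)/2 = 15/4; row 2: (7/2)/1 = 7/2; row 3: entry -1 ≤ 0. Minimum is 7/2 at row 2 (q leaves); pivot element 1.
Divide row 2 by 1; eliminate column p from the other rows.
In the new row 2, the u2 entry is the old entry divided by the pivot: (1/4)/1 = 1/4.

1/4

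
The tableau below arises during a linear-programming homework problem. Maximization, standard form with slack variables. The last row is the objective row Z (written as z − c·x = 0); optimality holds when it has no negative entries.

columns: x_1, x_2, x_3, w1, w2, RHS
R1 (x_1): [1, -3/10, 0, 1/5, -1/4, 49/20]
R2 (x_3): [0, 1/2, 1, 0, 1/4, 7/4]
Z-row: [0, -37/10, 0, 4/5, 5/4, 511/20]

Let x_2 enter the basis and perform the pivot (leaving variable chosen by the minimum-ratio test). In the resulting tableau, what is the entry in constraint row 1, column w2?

Ratio test on column x_2 — row 1: entry -3/10 ≤ 0; row 2: (7/4)/(1/2) = 7/2. Minimum is 7/2 at row 2 (x_3 leaves); pivot element 1/2.
Divide row 2 by 1/2; eliminate column x_2 from the other rows.
Row 1 update in column w2: -1/4 − (-3/10)·(1/2) = -1/10.

-1/10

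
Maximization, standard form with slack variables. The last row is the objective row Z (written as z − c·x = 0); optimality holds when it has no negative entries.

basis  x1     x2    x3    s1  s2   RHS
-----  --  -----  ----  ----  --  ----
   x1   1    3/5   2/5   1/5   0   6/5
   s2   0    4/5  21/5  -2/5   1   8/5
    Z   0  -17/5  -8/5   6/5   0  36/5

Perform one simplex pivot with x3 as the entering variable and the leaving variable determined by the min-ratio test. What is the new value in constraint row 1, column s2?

Ratio test on column x3 — row 1: (6/5)/(2/5) = 3; row 2: (8/5)/(21/5) = 8/21. Minimum is 8/21 at row 2 (s2 leaves); pivot element 21/5.
Divide row 2 by 21/5; eliminate column x3 from the other rows.
Row 1 update in column s2: 0 − (2/5)·(5/21) = -2/21.

-2/21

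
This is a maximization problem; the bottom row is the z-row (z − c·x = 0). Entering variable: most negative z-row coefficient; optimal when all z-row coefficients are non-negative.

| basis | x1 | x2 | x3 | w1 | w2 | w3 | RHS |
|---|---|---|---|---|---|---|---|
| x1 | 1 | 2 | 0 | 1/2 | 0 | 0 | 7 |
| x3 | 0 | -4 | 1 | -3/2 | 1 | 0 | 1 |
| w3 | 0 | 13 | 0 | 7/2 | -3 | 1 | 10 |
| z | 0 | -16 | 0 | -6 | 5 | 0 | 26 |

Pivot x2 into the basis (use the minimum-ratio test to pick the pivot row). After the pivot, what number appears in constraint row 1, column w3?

Ratio test on column x2 — row 1: 7/2 = 7/2; row 2: entry -4 ≤ 0; row 3: 10/13 = 10/13. Minimum is 10/13 at row 3 (w3 leaves); pivot element 13.
Divide row 3 by 13; eliminate column x2 from the other rows.
Row 1 update in column w3: 0 − 2·(1/13) = -2/13.

-2/13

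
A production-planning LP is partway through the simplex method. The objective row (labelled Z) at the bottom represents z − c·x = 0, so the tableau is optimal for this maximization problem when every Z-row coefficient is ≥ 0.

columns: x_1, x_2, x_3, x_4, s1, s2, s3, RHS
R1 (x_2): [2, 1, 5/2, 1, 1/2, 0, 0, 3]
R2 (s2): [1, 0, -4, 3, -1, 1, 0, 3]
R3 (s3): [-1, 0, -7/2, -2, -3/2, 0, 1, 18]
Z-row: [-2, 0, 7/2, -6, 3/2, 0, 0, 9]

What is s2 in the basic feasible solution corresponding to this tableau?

s2 is basic (row 2); its value is the RHS of that row, 3.

3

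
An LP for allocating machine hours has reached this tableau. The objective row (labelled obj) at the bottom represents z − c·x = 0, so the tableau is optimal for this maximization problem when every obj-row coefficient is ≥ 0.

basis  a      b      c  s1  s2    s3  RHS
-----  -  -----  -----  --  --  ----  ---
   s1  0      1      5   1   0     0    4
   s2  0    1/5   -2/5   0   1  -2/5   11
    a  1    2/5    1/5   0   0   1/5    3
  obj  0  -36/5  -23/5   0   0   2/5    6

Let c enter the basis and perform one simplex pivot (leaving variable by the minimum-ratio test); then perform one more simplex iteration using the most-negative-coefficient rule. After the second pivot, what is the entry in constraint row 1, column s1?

1

Ratio test on column c — row 1: 4/5 = 4/5; row 2: entry -2/5 ≤ 0; row 3: 3/(1/5) = 15. Minimum is 4/5 at row 1 (s1 leaves); pivot element 5.
Divide row 1 by 5; eliminate column c from the other rows.
Second iteration: most negative obj-row entry is -157/25 in column b, so b enters.
Ratio test on column b — row 1: (4/5)/(1/5) = 4; row 2: (283/25)/(7/25) = 283/7; row 3: (71/25)/(9/25) = 71/9. Minimum is 4 at row 1 (c leaves); pivot element 1/5.
Divide row 1 by 1/5; eliminate column b from the other rows.
After both pivots, the entry at constraint row 1, column s1 is 1.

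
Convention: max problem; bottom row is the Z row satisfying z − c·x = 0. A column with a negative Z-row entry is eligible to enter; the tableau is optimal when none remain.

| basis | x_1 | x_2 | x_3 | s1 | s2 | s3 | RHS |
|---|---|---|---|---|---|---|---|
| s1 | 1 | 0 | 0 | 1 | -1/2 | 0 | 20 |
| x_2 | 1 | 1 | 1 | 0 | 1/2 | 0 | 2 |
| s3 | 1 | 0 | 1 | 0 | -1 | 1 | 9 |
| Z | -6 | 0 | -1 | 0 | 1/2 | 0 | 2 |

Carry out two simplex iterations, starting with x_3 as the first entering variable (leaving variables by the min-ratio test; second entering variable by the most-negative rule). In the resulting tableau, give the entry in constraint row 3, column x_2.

Ratio test on column x_3 — row 1: entry 0 ≤ 0; row 2: 2/1 = 2; row 3: 9/1 = 9. Minimum is 2 at row 2 (x_2 leaves); pivot element 1.
Divide row 2 by 1; eliminate column x_3 from the other rows.
Second iteration: most negative Z-row entry is -5 in column x_1, so x_1 enters.
Ratio test on column x_1 — row 1: 20/1 = 20; row 2: 2/1 = 2; row 3: entry 0 ≤ 0. Minimum is 2 at row 2 (x_3 leaves); pivot element 1.
Divide row 2 by 1; eliminate column x_1 from the other rows.
After both pivots, the entry at constraint row 3, column x_2 is -1.

-1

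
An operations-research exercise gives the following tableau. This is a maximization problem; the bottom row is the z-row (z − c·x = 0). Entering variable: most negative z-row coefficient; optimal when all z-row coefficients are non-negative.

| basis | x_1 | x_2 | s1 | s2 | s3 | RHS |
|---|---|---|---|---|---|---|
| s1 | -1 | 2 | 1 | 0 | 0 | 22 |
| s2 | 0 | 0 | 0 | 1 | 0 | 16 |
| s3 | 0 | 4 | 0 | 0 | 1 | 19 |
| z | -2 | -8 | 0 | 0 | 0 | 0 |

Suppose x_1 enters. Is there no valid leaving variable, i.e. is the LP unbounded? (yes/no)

yes

Every constraint-row entry in column x_1 is ≤ 0, so increasing x_1 is unbounded.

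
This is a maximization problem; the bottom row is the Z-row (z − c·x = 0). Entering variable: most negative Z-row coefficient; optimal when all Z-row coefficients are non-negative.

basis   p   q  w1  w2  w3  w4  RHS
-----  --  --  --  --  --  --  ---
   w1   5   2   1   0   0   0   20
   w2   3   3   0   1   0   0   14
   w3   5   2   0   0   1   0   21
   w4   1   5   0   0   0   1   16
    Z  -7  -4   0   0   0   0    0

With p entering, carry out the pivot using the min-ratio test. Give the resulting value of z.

Ratio test on column p — row 1: 20/5 = 4; row 2: 14/3 = 14/3; row 3: 21/5 = 21/5; row 4: 16/1 = 16. Minimum is 4 at row 1 (w1 leaves); pivot element 5.
Pivot on row 1; the Z-row RHS becomes 0 − (-7)·4 = 28.

28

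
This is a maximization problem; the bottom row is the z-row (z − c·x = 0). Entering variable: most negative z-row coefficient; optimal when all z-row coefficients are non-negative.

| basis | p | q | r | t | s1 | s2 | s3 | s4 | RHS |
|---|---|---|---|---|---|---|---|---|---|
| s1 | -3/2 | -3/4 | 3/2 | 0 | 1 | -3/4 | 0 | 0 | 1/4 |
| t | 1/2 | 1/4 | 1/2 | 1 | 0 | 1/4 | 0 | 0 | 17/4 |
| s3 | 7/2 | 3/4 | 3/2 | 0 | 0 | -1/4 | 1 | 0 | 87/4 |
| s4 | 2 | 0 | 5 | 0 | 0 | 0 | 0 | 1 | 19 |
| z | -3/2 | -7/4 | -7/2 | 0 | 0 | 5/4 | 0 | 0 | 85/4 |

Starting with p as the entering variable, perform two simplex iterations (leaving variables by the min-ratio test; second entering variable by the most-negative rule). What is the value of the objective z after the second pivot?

1018/29

Ratio test on column p — row 1: entry -3/2 ≤ 0; row 2: (17/4)/(1/2) = 17/2; row 3: (87/4)/(7/2) = 87/14; row 4: 19/2 = 19/2. Minimum is 87/14 at row 3 (s3 leaves); pivot element 7/2.
Pivot on row 3; the z-row RHS becomes 85/4 − (-3/2)·(87/14) = 214/7.
Next entering variable (most negative z-row entry -20/7): r.
Ratio test on column r — row 1: (67/7)/(15/7) = 67/15; row 2: (8/7)/(2/7) = 4; row 3: (87/14)/(3/7) = 29/2; row 4: (46/7)/(29/7) = 46/29. Minimum is 46/29 at row 4 (s4 leaves); pivot element 29/7.
After the second pivot the z-row RHS is 214/7 − (-20/7)·(46/29) = 1018/29.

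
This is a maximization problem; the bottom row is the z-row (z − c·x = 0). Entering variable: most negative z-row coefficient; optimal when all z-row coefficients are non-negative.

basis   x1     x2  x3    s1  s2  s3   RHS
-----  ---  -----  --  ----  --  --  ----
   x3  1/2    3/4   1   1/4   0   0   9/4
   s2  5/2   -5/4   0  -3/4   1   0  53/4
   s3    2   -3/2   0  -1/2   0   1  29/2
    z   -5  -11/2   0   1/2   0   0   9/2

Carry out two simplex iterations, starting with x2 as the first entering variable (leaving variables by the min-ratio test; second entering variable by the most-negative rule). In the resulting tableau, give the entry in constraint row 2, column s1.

-2

Ratio test on column x2 — row 1: (9/4)/(3/4) = 3; row 2: entry -5/4 ≤ 0; row 3: entry -3/2 ≤ 0. Minimum is 3 at row 1 (x3 leaves); pivot element 3/4.
Divide row 1 by 3/4; eliminate column x2 from the other rows.
Second iteration: most negative z-row entry is -4/3 in column x1, so x1 enters.
Ratio test on column x1 — row 1: 3/(2/3) = 9/2; row 2: 17/(10/3) = 51/10; row 3: 19/3 = 19/3. Minimum is 9/2 at row 1 (x2 leaves); pivot element 2/3.
Divide row 1 by 2/3; eliminate column x1 from the other rows.
After both pivots, the entry at constraint row 2, column s1 is -2.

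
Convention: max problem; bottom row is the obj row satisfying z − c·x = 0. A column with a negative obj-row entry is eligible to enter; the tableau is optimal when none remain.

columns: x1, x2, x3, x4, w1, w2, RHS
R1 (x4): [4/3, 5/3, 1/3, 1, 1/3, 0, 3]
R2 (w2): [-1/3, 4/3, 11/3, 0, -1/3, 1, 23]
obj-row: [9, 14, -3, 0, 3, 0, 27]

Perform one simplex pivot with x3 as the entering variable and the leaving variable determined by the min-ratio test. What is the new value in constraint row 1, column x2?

Ratio test on column x3 — row 1: 3/(1/3) = 9; row 2: 23/(11/3) = 69/11. Minimum is 69/11 at row 2 (w2 leaves); pivot element 11/3.
Divide row 2 by 11/3; eliminate column x3 from the other rows.
Row 1 update in column x2: 5/3 − (1/3)·(4/11) = 17/11.

17/11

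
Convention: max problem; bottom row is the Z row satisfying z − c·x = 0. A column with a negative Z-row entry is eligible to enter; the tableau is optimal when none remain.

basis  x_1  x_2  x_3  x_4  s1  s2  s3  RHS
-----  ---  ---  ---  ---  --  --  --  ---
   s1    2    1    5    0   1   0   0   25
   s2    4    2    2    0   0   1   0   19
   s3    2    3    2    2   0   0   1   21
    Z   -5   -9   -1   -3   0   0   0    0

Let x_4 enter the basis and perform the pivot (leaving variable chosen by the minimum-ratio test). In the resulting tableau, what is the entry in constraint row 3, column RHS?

21/2

Ratio test on column x_4 — row 1: entry 0 ≤ 0; row 2: entry 0 ≤ 0; row 3: 21/2 = 21/2. Minimum is 21/2 at row 3 (s3 leaves); pivot element 2.
Divide row 3 by 2; eliminate column x_4 from the other rows.
In the new row 3, the RHS entry is the old entry divided by the pivot: 21/2 = 21/2.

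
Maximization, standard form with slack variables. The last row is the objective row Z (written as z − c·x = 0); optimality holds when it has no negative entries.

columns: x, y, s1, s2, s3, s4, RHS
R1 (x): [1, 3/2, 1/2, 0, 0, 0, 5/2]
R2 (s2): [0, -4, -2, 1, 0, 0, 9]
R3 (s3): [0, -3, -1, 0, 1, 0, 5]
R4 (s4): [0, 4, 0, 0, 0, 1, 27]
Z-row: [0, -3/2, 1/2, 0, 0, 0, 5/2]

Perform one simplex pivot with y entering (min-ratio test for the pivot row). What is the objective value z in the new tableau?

5

Ratio test on column y — row 1: (5/2)/(3/2) = 5/3; row 2: entry -4 ≤ 0; row 3: entry -3 ≤ 0; row 4: 27/4 = 27/4. Minimum is 5/3 at row 1 (x leaves); pivot element 3/2.
Pivot on row 1; the Z-row RHS becomes 5/2 − (-3/2)·(5/3) = 5.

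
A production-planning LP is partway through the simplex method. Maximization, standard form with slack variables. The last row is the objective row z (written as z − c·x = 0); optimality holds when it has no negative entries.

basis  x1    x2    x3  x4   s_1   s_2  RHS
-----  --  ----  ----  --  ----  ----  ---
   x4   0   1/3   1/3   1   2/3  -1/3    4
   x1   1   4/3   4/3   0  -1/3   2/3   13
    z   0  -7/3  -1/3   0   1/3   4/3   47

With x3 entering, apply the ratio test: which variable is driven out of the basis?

x1

Column x3 entries and ratios — x4: 4/(1/3) = 12; x1: 13/(4/3) = 39/4.
Smallest ratio is 39/4 in the row of x1, so x1 leaves.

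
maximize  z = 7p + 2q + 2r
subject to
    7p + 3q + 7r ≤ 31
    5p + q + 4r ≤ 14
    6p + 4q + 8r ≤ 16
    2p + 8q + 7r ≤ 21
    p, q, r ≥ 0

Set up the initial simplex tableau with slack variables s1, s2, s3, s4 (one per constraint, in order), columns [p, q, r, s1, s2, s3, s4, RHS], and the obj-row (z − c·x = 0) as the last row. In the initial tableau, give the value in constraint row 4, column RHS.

The RHS of constraint 4 is b_4 = 21.

21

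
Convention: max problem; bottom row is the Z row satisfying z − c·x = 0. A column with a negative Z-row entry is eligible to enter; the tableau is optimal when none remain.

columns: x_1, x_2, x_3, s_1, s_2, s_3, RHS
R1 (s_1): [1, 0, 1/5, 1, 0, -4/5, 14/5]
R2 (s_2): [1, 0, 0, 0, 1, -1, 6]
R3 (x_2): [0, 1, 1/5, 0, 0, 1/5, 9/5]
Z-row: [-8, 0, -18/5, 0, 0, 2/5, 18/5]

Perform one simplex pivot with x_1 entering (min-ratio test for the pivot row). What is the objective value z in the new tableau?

26

Ratio test on column x_1 — row 1: (14/5)/1 = 14/5; row 2: 6/1 = 6; row 3: entry 0 ≤ 0. Minimum is 14/5 at row 1 (s_1 leaves); pivot element 1.
Pivot on row 1; the Z-row RHS becomes 18/5 − (-8)·(14/5) = 26.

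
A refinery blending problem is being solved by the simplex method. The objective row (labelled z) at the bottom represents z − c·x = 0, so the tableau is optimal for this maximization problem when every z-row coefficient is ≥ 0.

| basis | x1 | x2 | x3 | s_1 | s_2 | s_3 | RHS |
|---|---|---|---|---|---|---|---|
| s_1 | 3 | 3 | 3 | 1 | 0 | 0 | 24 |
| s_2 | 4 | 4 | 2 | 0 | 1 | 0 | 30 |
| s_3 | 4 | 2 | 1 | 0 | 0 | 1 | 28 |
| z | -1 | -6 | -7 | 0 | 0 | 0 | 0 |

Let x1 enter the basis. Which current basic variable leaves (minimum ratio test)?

s_3

Column x1 entries and ratios — s_1: 24/3 = 8; s_2: 30/4 = 15/2; s_3: 28/4 = 7.
Smallest ratio is 7 in the row of s_3, so s_3 leaves.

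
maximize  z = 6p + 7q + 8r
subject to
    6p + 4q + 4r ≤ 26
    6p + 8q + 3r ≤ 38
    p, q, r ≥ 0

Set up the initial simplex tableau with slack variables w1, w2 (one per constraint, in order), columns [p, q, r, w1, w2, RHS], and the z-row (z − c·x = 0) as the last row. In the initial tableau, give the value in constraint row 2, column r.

Constraint 2 has coefficient 3 on r.

3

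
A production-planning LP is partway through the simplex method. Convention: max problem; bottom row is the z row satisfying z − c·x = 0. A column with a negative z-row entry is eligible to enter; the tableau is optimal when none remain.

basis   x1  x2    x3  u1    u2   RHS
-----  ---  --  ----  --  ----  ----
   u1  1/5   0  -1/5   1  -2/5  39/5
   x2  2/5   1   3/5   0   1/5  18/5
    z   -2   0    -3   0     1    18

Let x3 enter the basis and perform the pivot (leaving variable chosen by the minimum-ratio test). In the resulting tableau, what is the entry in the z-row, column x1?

Ratio test on column x3 — row 1: entry -1/5 ≤ 0; row 2: (18/5)/(3/5) = 6. Minimum is 6 at row 2 (x2 leaves); pivot element 3/5.
Divide row 2 by 3/5; eliminate column x3 from the other rows.
z-row update in column x1: -2 − (-3)·(2/3) = 0.

0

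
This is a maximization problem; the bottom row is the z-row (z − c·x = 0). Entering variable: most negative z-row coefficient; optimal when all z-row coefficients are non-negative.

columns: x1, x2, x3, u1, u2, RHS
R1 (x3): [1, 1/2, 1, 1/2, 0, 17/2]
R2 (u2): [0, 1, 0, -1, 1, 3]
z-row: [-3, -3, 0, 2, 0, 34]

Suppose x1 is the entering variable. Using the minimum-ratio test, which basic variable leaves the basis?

Column x1 entries and ratios — x3: (17/2)/1 = 17/2; u2: 0 ≤ 0, skip.
Smallest ratio is 17/2 in the row of x3, so x3 leaves.

x3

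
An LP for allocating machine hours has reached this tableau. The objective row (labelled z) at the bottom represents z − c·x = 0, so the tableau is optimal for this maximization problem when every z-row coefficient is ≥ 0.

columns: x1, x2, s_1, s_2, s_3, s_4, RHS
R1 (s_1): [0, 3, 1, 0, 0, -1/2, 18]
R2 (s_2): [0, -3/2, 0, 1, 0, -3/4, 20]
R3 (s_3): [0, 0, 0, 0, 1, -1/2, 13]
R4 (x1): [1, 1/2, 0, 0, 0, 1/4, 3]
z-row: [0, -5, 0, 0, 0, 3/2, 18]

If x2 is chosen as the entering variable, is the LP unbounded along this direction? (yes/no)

Column x2 has positive entries in row(s) 1, 4, so the ratio test bounds it — not unbounded.

no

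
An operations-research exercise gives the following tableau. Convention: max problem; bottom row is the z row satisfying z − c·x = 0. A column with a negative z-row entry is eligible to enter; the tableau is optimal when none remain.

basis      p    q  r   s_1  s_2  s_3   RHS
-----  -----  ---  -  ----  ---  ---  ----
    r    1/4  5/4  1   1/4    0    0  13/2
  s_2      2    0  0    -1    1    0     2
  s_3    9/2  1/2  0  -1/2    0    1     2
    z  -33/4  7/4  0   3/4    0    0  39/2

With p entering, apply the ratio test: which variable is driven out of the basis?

s_3

Column p entries and ratios — r: (13/2)/(1/4) = 26; s_2: 2/2 = 1; s_3: 2/(9/2) = 4/9.
Smallest ratio is 4/9 in the row of s_3, so s_3 leaves.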